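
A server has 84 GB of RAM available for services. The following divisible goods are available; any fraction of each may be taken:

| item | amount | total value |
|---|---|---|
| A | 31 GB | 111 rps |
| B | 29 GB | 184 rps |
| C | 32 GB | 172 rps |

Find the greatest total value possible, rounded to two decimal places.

438.35

Take in order of value per unit:
- B (184/29 per unit): all 29 → value 184, running total 184.00
- C (172/32 per unit): all 32 → value 172, running total 356.00
- A (111/31 per unit): 23 of 31 → value 23×111/31 = 82.3548, running total 438.35
Total 438.35.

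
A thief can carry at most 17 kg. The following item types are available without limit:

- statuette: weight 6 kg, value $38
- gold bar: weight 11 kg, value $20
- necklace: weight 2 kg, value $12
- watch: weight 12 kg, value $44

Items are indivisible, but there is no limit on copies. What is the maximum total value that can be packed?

$100

Best value-per-unit is statuette at 38/6; filling with it alone gives 2×38 = 76.
Optimal mix: 2×statuette + 2×necklace → weight 16, value 100.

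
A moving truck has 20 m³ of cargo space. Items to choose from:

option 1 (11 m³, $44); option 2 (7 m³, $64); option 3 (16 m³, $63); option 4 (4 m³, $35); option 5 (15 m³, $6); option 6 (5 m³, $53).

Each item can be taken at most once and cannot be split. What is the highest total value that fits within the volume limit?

Check high-value combinations within 20 m³:
- option 2+option 4+option 6: volume 7+4+5=16, value 64+35+53=152
- option 1+option 4+option 6: volume 11+4+5=20, value 44+35+53=132
- option 2+option 6: volume 7+5=12, value 64+53=117
Best: $152.

$152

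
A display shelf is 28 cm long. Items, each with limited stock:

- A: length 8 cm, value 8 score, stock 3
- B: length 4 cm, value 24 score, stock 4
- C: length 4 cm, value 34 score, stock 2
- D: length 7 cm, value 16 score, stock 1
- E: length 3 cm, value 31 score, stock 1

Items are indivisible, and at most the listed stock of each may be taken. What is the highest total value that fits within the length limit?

195 score

Best selections within length 28 and stock limits:
- 4×B + 2×C + 1×E: length 27, value 195
- 3×B + 2×C + 1×E: length 23, value 171
- 4×B + 2×C: length 24, value 164
- 2×B + 2×C + 1×D + 1×E: length 26, value 163
Best: 195 score.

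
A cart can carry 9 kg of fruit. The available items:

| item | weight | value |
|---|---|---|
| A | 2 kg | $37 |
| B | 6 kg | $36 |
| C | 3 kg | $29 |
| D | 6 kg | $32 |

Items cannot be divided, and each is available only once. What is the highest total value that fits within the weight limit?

Check high-value combinations within 9 kg:
- A+B: weight 2+6=8, value 37+36=73
- A+D: weight 2+6=8, value 37+32=69
- A+C: weight 2+3=5, value 37+29=66
- B+C: weight 6+3=9, value 36+29=65
Best: $73.

$73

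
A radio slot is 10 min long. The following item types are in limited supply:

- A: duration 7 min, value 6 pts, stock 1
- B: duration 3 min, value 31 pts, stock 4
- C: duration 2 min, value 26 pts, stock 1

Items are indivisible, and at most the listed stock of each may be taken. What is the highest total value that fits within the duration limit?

93 pts

Best selections within duration 10 and stock limits:
- 3×B: duration 9, value 93
- 2×B + 1×C: duration 8, value 88
- 2×B: duration 6, value 62
Best: 93 pts.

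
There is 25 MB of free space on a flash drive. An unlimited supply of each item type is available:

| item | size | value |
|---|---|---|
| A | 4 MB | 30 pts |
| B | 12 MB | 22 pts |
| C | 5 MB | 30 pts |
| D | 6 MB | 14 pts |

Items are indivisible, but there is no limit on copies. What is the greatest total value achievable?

180 pts

Best value-per-unit is A at 30/4, and filling with it alone uses size 6×4=24. No mix of the others beats 6×30 = 180.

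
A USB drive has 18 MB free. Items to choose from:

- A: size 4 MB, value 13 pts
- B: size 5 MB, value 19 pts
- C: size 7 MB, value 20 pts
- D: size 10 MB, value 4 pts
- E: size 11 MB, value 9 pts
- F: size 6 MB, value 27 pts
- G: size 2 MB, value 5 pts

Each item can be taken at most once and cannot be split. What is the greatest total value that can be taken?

Check high-value combinations within 18 MB:
- B+C+F: size 5+7+6=18, value 19+20+27=66
- A+B+F+G: size 4+5+6+2=17, value 13+19+27+5=64
- A+C+F: size 4+7+6=17, value 13+20+27=60
- A+B+F: size 4+5+6=15, value 13+19+27=59
Best: 66 pts.

66 pts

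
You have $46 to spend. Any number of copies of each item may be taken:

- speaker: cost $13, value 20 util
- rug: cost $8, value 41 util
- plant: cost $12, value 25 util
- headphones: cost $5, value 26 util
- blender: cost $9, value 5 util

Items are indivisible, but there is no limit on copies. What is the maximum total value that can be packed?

238 util

Best value-per-unit is headphones at 26/5; filling with it alone gives 9×26 = 234.
Optimal mix: 2×rug + 6×headphones → cost 46, value 238.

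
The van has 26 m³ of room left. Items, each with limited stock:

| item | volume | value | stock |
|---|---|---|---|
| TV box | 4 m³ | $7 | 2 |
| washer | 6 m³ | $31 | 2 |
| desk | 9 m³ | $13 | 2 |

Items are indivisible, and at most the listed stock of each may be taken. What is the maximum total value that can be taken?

Best selections within volume 26 and stock limits:
- 1×TV box + 2×washer + 1×desk: volume 25, value 82
- 2×TV box + 2×washer: volume 20, value 76
Best: $82.

$82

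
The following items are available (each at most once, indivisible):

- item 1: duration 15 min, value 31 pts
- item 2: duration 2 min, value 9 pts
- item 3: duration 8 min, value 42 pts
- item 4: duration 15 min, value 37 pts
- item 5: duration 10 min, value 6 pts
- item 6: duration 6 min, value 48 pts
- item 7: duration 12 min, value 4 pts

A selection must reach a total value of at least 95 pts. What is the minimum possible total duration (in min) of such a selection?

Subsets with value ≥ 95, sorted by total duration:
- item 2+item 3+item 6: duration 16, value 99
- item 3+item 5+item 6: duration 24, value 96
Minimum duration: 16 min.

16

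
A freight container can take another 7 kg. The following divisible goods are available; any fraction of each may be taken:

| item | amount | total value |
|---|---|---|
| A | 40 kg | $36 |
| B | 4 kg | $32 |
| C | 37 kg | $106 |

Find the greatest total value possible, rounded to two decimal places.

Take in order of value per unit:
- B (32/4 per unit): all 4 → value 32, running total 32.00
- C (106/37 per unit): 3 of 37 → value 3×106/37 = 8.5946, running total 40.59
Total 40.59.

40.59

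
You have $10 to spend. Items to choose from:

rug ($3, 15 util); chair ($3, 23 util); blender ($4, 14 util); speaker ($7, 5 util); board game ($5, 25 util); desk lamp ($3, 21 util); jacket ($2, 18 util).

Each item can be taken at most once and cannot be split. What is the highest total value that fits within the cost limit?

66 util

Check high-value combinations within $10:
- chair+board game+jacket: cost 3+5+2=10, value 23+25+18=66
- board game+desk lamp+jacket: cost 5+3+2=10, value 25+21+18=64
- chair+desk lamp+jacket: cost 3+3+2=8, value 23+21+18=62
- rug+chair+desk lamp: cost 3+3+3=9, value 15+23+21=59
Best: 66 util.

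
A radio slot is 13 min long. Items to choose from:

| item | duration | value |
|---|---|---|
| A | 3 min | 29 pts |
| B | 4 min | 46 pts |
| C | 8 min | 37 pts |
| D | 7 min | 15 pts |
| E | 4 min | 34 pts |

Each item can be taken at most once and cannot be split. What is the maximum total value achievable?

Check high-value combinations within 13 min:
- A+B+E: duration 3+4+4=11, value 29+46+34=109
- B+C: duration 4+8=12, value 46+37=83
- B+E: duration 4+4=8, value 46+34=80
- A+B: duration 3+4=7, value 29+46=75
Best: 109 pts.

109 pts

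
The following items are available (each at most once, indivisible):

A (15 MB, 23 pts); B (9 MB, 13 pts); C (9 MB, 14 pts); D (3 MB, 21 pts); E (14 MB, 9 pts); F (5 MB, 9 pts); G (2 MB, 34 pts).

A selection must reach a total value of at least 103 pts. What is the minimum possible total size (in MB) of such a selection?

38

Subsets with value ≥ 103, sorted by total size:
- A+B+C+D+G: size 38, value 105
- A+B+C+D+F+G: size 43, value 114
- A+C+D+E+F+G: size 48, value 110
- A+B+D+E+F+G: size 48, value 109
Minimum size: 38 MB.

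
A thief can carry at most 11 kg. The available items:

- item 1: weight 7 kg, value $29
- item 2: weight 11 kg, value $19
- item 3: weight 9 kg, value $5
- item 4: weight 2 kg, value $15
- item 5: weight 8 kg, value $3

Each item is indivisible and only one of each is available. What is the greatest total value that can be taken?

$44

Check high-value combinations within 11 kg:
- item 1+item 4: weight 7+2=9, value 29+15=44
- item 1: weight 7, value 29
- item 3+item 4: weight 9+2=11, value 5+15=20
Best: $44.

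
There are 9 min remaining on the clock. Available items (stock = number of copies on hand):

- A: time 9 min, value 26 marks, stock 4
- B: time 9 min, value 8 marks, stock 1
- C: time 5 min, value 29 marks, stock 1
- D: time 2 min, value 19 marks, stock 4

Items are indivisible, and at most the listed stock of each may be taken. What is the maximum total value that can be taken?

Best selections within time 9 and stock limits:
- 4×D: time 8, value 76
- 1×C + 2×D: time 9, value 67
- 3×D: time 6, value 57
- 1×C + 1×D: time 7, value 48
Best: 76 marks.

76 marks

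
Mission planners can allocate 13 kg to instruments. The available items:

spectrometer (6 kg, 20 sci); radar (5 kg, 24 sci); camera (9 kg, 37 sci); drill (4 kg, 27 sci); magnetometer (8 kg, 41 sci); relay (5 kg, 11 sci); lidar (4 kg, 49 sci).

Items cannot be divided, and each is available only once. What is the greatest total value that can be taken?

100 sci

This is a 0/1 knapsack; check combinations near the capacity.
- radar+drill+lidar: mass 5+4+4=13, value 24+27+49=100
- magnetometer+lidar: mass 8+4=12, value 41+49=90
- drill+relay+lidar: mass 4+5+4=13, value 27+11+49=87
Best: 100 sci.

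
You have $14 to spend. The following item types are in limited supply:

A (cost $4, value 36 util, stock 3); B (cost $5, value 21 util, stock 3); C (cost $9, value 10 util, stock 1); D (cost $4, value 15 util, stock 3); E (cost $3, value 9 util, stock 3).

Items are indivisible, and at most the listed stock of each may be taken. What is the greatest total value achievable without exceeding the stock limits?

Top feasible selections:
- 3×A: cost 12, value 108
- 2×A + 1×B: cost 13, value 93
- 2×A + 2×E: cost 14, value 90
- 2×A + 1×D: cost 12, value 87
Best: 108 util.

108 util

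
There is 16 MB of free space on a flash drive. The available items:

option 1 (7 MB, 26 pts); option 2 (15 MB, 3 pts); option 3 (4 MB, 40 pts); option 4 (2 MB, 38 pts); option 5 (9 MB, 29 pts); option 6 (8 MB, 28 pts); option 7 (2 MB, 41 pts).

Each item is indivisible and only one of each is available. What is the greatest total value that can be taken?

147 pts

This is a 0/1 knapsack; check combinations near the capacity.
- option 3+option 4+option 6+option 7: size 4+2+8+2=16, value 40+38+28+41=147
- option 1+option 3+option 4+option 7: size 7+4+2+2=15, value 26+40+38+41=145
- option 3+option 4+option 7: size 4+2+2=8, value 40+38+41=119
Best: 147 pts.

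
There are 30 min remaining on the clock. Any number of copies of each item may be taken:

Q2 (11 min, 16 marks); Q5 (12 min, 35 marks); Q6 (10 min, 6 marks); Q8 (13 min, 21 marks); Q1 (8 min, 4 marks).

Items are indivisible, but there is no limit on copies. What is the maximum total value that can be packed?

Best value-per-unit is Q5 at 35/12, and filling with it alone uses time 2×12=24. No mix of the others beats 2×35 = 70.

70 marks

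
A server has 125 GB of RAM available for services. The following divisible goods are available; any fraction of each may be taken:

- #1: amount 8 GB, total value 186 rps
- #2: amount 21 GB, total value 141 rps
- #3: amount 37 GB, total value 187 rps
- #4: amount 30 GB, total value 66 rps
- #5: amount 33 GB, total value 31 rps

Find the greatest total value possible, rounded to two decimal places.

607.24

Take in order of value per unit:
- #1 (186/8 per unit): all 8 → value 186, running total 186.00
- #2 (141/21 per unit): all 21 → value 141, running total 327.00
- #3 (187/37 per unit): all 37 → value 187, running total 514.00
- #4 (66/30 per unit): all 30 → value 66, running total 580.00
- #5 (31/33 per unit): 29 of 33 → value 29×31/33 = 27.2424, running total 607.24
Total 607.24.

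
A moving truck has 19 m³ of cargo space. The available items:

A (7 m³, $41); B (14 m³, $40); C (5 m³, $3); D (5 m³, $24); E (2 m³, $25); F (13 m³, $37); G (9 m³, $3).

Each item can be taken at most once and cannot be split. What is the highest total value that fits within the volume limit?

Check high-value combinations within 19 m³:
- A+C+D+E: volume 7+5+5+2=19, value 41+3+24+25=93
- A+D+E: volume 7+5+2=14, value 41+24+25=90
- A+C+E: volume 7+5+2=14, value 41+3+25=69
Best: $93.

$93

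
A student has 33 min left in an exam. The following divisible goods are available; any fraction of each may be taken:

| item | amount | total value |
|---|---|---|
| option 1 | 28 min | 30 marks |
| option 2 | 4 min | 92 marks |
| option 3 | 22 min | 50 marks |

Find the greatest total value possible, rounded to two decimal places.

149.50

Take in order of value per unit:
- option 2 (92/4 per unit): all 4 → value 92, running total 92.00
- option 3 (50/22 per unit): all 22 → value 50, running total 142.00
- option 1 (30/28 per unit): 7 of 28 → value 7×30/28 = 7.5000, running total 149.50
Total 149.50.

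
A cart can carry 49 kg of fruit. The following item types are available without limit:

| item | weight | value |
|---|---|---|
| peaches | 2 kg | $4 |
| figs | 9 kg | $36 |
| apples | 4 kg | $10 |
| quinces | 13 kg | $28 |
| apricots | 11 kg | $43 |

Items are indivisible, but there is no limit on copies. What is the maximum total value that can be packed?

$194

Best value-per-unit is figs at 36/9; filling with it alone gives 5×36 = 180.
Optimal mix: 3×figs + 2×apricots → weight 49, value 194.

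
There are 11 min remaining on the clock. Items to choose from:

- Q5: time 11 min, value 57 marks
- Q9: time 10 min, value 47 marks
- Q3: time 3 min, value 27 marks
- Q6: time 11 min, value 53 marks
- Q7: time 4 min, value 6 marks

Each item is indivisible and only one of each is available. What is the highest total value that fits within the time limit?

Check high-value combinations within 11 min:
- Q5: time 11, value 57
- Q6: time 11, value 53
- Q9: time 10, value 47
Best: 57 marks.

57 marks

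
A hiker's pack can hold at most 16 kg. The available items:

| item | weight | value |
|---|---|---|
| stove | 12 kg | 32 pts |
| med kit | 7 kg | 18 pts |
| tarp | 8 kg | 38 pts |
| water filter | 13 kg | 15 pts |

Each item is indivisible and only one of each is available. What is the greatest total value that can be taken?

56 pts

Check high-value combinations within 16 kg:
- med kit+tarp: weight 7+8=15, value 18+38=56
- tarp: weight 8, value 38
- stove: weight 12, value 32
Best: 56 pts.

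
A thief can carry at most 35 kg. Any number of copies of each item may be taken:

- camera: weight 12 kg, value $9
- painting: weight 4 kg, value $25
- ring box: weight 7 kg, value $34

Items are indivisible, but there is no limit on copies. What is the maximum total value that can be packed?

Best value-per-unit is painting at 25/4; filling with it alone gives 8×25 = 200.
Optimal mix: 7×painting + 1×ring box → weight 35, value 209.

$209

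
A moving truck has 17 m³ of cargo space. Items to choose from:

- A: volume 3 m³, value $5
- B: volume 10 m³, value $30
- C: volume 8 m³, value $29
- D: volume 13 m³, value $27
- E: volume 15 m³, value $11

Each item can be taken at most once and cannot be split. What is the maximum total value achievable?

$35

Check high-value combinations within 17 m³:
- A+B: volume 3+10=13, value 5+30=35
- A+C: volume 3+8=11, value 5+29=34
- A+D: volume 3+13=16, value 5+27=32
Best: $35.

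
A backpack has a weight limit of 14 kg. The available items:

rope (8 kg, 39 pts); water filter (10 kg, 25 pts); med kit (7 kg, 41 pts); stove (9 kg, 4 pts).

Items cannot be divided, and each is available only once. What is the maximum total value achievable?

This is a 0/1 knapsack; check combinations near the capacity.
- med kit: weight 7, value 41
- rope: weight 8, value 39
- water filter: weight 10, value 25
- stove: weight 9, value 4
Best: 41 pts.

41 pts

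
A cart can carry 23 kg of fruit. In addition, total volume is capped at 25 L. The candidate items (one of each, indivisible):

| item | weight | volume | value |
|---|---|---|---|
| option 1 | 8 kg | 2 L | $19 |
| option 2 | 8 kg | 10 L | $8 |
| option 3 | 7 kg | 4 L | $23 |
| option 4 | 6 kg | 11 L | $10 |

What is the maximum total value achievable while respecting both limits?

$52

Feasible sets respecting both limits:
- option 1+option 3+option 4: weight 21, volume 17, value 52
- option 1+option 2+option 3: weight 23, volume 16, value 50
- option 1+option 3: weight 15, volume 6, value 42
Best: $52.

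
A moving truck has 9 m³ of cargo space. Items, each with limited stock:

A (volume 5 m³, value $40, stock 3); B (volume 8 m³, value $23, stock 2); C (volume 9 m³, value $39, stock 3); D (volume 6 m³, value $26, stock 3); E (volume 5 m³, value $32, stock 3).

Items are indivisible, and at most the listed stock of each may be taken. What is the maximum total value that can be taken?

$40

Top feasible selections:
- 1×A: volume 5, value 40
- 1×C: volume 9, value 39
- 1×E: volume 5, value 32
- 1×D: volume 6, value 26
Best: $40.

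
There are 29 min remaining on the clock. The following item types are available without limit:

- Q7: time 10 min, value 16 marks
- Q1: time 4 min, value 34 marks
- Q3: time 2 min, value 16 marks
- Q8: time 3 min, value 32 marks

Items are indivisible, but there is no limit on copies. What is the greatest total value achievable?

304 marks

Best value-per-unit is Q8 at 32/3; filling with it alone gives 9×32 = 288.
Optimal mix: 1×Q3 + 9×Q8 → time 29, value 304.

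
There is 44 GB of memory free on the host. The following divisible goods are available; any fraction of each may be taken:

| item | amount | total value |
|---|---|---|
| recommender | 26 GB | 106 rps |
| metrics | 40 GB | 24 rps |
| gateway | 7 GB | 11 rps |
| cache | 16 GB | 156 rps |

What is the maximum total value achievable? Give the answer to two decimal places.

265.14

Take in order of value per unit:
- cache (156/16 per unit): all 16 → value 156, running total 156.00
- recommender (106/26 per unit): all 26 → value 106, running total 262.00
- gateway (11/7 per unit): 2 of 7 → value 2×11/7 = 3.1429, running total 265.14
Total 265.14.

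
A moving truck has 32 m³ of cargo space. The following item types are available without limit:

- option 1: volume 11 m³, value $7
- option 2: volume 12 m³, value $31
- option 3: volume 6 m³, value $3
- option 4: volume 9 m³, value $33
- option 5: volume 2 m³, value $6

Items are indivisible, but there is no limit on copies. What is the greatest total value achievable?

Best value-per-unit is option 4 at 33/9; filling with it alone gives 3×33 = 99.
Optimal mix: 3×option 4 + 2×option 5 → volume 31, value 111.

$111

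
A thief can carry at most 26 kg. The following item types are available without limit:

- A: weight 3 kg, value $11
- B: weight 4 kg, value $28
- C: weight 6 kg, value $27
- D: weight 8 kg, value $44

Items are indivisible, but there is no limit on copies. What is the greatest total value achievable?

Best value-per-unit is B at 28/4, and filling with it alone uses weight 6×4=24. No mix of the others beats 6×28 = 168.

$168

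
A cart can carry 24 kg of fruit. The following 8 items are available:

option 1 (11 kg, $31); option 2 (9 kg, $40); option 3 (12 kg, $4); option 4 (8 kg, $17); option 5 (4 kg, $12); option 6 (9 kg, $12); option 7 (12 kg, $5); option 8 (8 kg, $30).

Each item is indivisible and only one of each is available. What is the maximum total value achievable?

Check high-value combinations within 24 kg:
- option 1+option 2+option 5: weight 11+9+4=24, value 31+40+12=83
- option 2+option 5+option 8: weight 9+4+8=21, value 40+12+30=82
- option 1+option 5+option 8: weight 11+4+8=23, value 31+12+30=73
Best: $83.

$83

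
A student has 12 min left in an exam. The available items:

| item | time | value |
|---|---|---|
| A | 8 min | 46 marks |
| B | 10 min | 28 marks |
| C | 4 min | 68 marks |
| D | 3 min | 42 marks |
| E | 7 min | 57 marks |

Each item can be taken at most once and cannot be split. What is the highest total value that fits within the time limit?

Check high-value combinations within 12 min:
- C+E: time 4+7=11, value 68+57=125
- A+C: time 8+4=12, value 46+68=114
- C+D: time 4+3=7, value 68+42=110
Best: 125 marks.

125 marks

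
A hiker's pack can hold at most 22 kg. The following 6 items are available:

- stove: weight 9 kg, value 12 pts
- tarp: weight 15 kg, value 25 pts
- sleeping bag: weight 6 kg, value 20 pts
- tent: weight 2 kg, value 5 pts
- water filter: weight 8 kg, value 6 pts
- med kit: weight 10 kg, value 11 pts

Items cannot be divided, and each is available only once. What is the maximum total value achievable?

Check high-value combinations within 22 kg:
- tarp+sleeping bag: weight 15+6=21, value 25+20=45
- stove+sleeping bag+tent: weight 9+6+2=17, value 12+20+5=37
- sleeping bag+tent+med kit: weight 6+2+10=18, value 20+5+11=36
- stove+sleeping bag: weight 9+6=15, value 12+20=32
Best: 45 pts.

45 pts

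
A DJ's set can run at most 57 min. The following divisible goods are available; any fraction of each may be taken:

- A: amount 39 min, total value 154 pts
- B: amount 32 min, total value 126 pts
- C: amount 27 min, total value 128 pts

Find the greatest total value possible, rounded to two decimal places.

246.46

Take in order of value per unit:
- C (128/27 per unit): all 27 → value 128, running total 128.00
- A (154/39 per unit): 30 of 39 → value 30×154/39 = 118.4615, running total 246.46
Total 246.46.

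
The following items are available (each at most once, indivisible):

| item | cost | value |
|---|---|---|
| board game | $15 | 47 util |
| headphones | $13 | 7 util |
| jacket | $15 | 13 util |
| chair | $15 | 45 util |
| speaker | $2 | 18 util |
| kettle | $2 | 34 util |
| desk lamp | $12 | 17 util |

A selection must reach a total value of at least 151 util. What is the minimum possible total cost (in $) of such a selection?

Subsets with value ≥ 151, sorted by total cost:
- board game+chair+speaker+kettle+desk lamp: cost 46, value 161
- board game+headphones+chair+speaker+kettle: cost 47, value 151
- board game+jacket+chair+speaker+kettle: cost 49, value 157
Minimum cost: 46 $.

46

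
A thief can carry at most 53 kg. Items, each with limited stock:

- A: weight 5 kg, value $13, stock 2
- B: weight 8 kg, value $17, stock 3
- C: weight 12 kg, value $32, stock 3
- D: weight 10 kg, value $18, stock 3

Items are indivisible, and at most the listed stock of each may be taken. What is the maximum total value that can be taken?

$130

Top feasible selections:
- 2×B + 3×C: weight 52, value 130
- 1×A + 3×B + 2×C: weight 53, value 128
Best: $130.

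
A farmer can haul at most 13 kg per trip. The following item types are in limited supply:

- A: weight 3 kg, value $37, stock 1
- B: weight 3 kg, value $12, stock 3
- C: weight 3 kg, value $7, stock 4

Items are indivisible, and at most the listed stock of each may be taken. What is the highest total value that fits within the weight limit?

Top feasible selections:
- 1×A + 3×B: weight 12, value 73
- 1×A + 2×B + 1×C: weight 12, value 68
Best: $73.

$73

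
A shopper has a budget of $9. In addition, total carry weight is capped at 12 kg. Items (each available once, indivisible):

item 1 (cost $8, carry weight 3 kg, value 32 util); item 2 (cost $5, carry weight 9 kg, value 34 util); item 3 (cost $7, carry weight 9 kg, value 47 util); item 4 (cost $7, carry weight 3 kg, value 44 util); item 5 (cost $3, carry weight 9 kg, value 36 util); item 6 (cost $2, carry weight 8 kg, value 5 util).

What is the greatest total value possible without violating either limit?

Feasible sets respecting both limits:
- item 4+item 6: cost 9, carry weight 11, value 49
- item 3: cost 7, carry weight 9, value 47
- item 4: cost 7, carry weight 3, value 44
- item 5: cost 3, carry weight 9, value 36
Best: 49 util.

49 util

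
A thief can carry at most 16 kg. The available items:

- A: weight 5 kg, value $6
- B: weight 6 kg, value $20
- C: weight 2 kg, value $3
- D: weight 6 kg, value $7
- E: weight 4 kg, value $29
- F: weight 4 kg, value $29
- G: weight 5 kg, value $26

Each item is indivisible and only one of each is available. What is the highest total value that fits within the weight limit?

$87

Check high-value combinations within 16 kg:
- C+E+F+G: weight 2+4+4+5=15, value 3+29+29+26=87
- E+F+G: weight 4+4+5=13, value 29+29+26=84
- B+C+E+F: weight 6+2+4+4=16, value 20+3+29+29=81
Best: $87.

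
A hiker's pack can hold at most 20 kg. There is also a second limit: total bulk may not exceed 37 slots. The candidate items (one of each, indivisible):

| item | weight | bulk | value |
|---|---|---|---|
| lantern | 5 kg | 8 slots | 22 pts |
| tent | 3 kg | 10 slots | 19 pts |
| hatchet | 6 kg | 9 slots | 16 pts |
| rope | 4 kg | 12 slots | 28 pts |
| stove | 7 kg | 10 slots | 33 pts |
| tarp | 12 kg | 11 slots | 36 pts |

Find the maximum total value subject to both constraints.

83 pts

Feasible sets respecting both limits:
- lantern+rope+stove: weight 16, bulk 30, value 83
- tent+rope+tarp: weight 19, bulk 33, value 83
- tent+rope+stove: weight 14, bulk 32, value 80
- hatchet+rope+stove: weight 17, bulk 31, value 77
Best: 83 pts.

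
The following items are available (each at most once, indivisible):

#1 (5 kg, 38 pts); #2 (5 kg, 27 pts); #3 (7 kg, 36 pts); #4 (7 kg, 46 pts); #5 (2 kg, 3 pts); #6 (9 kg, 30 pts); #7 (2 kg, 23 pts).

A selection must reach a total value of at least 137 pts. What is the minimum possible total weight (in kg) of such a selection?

21

Subsets with value ≥ 137, sorted by total weight:
- #1+#3+#4+#7: weight 21, value 143
- #1+#2+#4+#5+#7: weight 21, value 137
- #1+#3+#4+#5+#7: weight 23, value 146
- #1+#4+#6+#7: weight 23, value 137
Minimum weight: 21 kg.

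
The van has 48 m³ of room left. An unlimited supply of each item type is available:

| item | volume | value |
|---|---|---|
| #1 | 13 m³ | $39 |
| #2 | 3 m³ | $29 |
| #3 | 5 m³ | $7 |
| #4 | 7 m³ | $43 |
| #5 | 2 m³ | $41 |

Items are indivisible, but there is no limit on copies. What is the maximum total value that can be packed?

$984

Best value-per-unit is #5 at 41/2, and filling with it alone uses volume 24×2=48. No mix of the others beats 24×41 = 984.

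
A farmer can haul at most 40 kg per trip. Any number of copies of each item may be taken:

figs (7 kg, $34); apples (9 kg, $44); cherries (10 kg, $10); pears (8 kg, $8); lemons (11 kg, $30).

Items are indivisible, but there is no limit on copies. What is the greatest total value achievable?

Best value-per-unit is apples at 44/9; filling with it alone gives 4×44 = 176.
Optimal mix: 3×figs + 2×apples → weight 39, value 190.

$190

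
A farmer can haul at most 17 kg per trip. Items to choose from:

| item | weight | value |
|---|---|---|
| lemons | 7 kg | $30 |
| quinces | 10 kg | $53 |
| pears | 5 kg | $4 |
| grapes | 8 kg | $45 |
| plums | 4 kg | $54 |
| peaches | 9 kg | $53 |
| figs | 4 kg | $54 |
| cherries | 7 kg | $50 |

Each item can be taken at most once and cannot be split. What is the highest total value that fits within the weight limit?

Check high-value combinations within 17 kg:
- plums+peaches+figs: weight 4+9+4=17, value 54+53+54=161
- plums+figs+cherries: weight 4+4+7=15, value 54+54+50=158
- grapes+plums+figs: weight 8+4+4=16, value 45+54+54=153
Best: $161.

$161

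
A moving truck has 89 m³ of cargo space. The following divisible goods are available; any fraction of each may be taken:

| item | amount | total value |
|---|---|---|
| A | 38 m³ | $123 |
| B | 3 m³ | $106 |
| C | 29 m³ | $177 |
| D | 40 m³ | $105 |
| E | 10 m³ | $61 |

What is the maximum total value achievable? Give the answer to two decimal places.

Take in order of value per unit:
- B (106/3 per unit): all 3 → value 106, running total 106.00
- C (177/29 per unit): all 29 → value 177, running total 283.00
- E (61/10 per unit): all 10 → value 61, running total 344.00
- A (123/38 per unit): all 38 → value 123, running total 467.00
- D (105/40 per unit): 9 of 40 → value 9×105/40 = 23.6250, running total 490.63
Total 490.63.

490.63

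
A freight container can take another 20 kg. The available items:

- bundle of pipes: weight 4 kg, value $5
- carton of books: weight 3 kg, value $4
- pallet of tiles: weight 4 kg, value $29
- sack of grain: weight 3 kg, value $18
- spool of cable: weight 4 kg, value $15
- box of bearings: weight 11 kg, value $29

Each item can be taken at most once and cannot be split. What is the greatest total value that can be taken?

Check high-value combinations within 20 kg:
- pallet of tiles+sack of grain+box of bearings: weight 4+3+11=18, value 29+18+29=76
- pallet of tiles+spool of cable+box of bearings: weight 4+4+11=19, value 29+15+29=73
- bundle of pipes+carton of books+pallet of tiles+sack of grain+spool of cable: weight 4+3+4+3+4=18, value 5+4+29+18+15=71
- bundle of pipes+pallet of tiles+sack of grain+spool of cable: weight 4+4+3+4=15, value 5+29+18+15=67
- carton of books+pallet of tiles+sack of grain+spool of cable: weight 3+4+3+4=14, value 4+29+18+15=66
Best: $76.

$76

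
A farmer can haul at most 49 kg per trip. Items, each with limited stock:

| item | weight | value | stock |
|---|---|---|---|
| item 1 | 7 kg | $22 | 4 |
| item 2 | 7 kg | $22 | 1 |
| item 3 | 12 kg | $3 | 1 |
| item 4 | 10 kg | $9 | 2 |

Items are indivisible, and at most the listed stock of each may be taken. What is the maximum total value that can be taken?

$119

Best selections within weight 49 and stock limits:
- 4×item 1 + 1×item 2 + 1×item 4: weight 45, value 119
- 4×item 1 + 1×item 2 + 1×item 3: weight 47, value 113
- 4×item 1 + 1×item 2: weight 35, value 110
Best: $119.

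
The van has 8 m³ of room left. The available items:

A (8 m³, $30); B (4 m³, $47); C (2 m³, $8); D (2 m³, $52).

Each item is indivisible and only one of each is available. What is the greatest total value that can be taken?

$107

Check high-value combinations within 8 m³:
- B+C+D: volume 4+2+2=8, value 47+8+52=107
- B+D: volume 4+2=6, value 47+52=99
- C+D: volume 2+2=4, value 8+52=60
Best: $107.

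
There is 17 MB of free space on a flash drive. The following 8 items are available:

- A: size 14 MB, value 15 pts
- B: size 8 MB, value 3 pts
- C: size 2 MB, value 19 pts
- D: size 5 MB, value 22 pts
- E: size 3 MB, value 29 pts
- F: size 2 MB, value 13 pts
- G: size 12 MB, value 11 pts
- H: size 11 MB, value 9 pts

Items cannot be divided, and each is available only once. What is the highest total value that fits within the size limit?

83 pts

Check high-value combinations within 17 MB:
- C+D+E+F: size 2+5+3+2=12, value 19+22+29+13=83
- C+D+E: size 2+5+3=10, value 19+22+29=70
- D+E+F: size 5+3+2=10, value 22+29+13=64
Best: 83 pts.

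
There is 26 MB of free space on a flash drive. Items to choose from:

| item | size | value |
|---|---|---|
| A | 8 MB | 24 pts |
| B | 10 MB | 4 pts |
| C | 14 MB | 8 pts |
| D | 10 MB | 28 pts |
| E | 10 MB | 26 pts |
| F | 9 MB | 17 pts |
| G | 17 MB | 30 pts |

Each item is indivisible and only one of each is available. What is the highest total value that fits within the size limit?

54 pts

This is a 0/1 knapsack; check combinations near the capacity.
- D+E: size 10+10=20, value 28+26=54
- A+G: size 8+17=25, value 24+30=54
- A+D: size 8+10=18, value 24+28=52
Best: 54 pts.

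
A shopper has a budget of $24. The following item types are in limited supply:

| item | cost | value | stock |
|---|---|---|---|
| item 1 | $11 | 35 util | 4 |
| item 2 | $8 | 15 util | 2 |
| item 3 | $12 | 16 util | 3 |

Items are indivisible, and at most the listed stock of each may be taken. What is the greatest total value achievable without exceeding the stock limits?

70 util

Top feasible selections:
- 2×item 1: cost 22, value 70
- 1×item 1 + 1×item 3: cost 23, value 51
- 1×item 1 + 1×item 2: cost 19, value 50
Best: 70 util.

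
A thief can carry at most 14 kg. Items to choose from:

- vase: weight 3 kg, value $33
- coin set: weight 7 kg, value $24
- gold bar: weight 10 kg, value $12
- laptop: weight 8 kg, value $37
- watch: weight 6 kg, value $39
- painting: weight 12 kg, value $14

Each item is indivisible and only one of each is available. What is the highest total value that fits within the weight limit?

$76

Check high-value combinations within 14 kg:
- laptop+watch: weight 8+6=14, value 37+39=76
- vase+watch: weight 3+6=9, value 33+39=72
- vase+laptop: weight 3+8=11, value 33+37=70
- coin set+watch: weight 7+6=13, value 24+39=63
Best: $76.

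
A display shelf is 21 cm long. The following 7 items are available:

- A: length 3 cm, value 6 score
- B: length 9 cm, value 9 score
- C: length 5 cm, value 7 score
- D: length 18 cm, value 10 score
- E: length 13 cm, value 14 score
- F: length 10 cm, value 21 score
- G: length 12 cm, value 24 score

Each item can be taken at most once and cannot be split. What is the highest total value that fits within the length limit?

Check high-value combinations within 21 cm:
- A+C+G: length 3+5+12=20, value 6+7+24=37
- A+C+F: length 3+5+10=18, value 6+7+21=34
- B+G: length 9+12=21, value 9+24=33
Best: 37 score.

37 score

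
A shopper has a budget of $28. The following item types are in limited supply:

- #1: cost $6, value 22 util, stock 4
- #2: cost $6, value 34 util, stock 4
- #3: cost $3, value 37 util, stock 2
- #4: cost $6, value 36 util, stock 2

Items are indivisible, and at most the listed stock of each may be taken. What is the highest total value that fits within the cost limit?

Top feasible selections:
- 1×#2 + 2×#3 + 2×#4: cost 24, value 180
- 2×#2 + 2×#3 + 1×#4: cost 24, value 178
- 2×#2 + 1×#3 + 2×#4: cost 27, value 177
- 3×#2 + 2×#3: cost 24, value 176
Best: 180 util.

180 util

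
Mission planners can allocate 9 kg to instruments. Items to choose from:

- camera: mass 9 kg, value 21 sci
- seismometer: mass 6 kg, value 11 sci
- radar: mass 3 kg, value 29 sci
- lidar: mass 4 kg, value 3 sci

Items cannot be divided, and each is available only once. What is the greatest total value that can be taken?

Check high-value combinations within 9 kg:
- seismometer+radar: mass 6+3=9, value 11+29=40
- radar+lidar: mass 3+4=7, value 29+3=32
- radar: mass 3, value 29
- camera: mass 9, value 21
- seismometer: mass 6, value 11
Best: 40 sci.

40 sci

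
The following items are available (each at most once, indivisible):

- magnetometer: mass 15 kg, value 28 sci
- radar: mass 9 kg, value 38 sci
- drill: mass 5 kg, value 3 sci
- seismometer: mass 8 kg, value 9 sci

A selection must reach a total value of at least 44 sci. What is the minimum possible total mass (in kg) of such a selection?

Subsets with value ≥ 44, sorted by total mass:
- radar+seismometer: mass 17, value 47
- radar+drill+seismometer: mass 22, value 50
- magnetometer+radar: mass 24, value 66
Minimum mass: 17 kg.

17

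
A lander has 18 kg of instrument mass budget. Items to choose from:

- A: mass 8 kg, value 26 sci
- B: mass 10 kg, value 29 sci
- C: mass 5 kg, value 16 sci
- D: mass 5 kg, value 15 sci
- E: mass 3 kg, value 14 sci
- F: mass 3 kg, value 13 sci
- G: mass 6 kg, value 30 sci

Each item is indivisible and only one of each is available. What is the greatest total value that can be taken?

Check high-value combinations within 18 kg:
- C+E+F+G: mass 5+3+3+6=17, value 16+14+13+30=73
- D+E+F+G: mass 5+3+3+6=17, value 15+14+13+30=72
- A+E+G: mass 8+3+6=17, value 26+14+30=70
- A+F+G: mass 8+3+6=17, value 26+13+30=69
- C+D+G: mass 5+5+6=16, value 16+15+30=61
Best: 73 sci.

73 sci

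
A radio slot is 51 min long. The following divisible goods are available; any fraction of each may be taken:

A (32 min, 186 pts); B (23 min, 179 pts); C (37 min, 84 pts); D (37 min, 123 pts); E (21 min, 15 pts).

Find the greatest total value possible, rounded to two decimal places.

341.75

Take in order of value per unit:
- B (179/23 per unit): all 23 → value 179, running total 179.00
- A (186/32 per unit): 28 of 32 → value 28×186/32 = 162.7500, running total 341.75
Total 341.75.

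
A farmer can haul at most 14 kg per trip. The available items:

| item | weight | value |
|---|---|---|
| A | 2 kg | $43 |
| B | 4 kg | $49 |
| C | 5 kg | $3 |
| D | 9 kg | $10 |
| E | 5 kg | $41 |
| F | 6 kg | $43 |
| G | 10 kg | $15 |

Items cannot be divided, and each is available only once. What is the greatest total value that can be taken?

$135

This is a 0/1 knapsack; check combinations near the capacity.
- A+B+F: weight 2+4+6=12, value 43+49+43=135
- A+B+E: weight 2+4+5=11, value 43+49+41=133
- A+E+F: weight 2+5+6=13, value 43+41+43=127
- A+B+C: weight 2+4+5=11, value 43+49+3=95
Best: $135.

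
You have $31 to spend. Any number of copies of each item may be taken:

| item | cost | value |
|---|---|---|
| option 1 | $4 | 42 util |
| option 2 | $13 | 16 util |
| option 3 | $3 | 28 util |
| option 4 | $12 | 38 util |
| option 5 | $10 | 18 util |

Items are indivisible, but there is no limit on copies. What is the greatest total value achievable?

322 util

Best value-per-unit is option 1 at 42/4; filling with it alone gives 7×42 = 294.
Optimal mix: 7×option 1 + 1×option 3 → cost 31, value 322.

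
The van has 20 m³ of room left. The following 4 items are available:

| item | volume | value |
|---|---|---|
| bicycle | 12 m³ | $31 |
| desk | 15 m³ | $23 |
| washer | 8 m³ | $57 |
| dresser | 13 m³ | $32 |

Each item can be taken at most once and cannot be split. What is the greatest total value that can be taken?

$88

This is a 0/1 knapsack; check combinations near the capacity.
- bicycle+washer: volume 12+8=20, value 31+57=88
- washer: volume 8, value 57
- dresser: volume 13, value 32
Best: $88.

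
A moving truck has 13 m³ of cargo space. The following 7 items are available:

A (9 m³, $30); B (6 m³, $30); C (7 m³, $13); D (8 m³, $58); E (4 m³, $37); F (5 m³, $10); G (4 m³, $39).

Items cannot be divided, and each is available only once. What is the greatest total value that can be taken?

This is a 0/1 knapsack; check combinations near the capacity.
- D+G: volume 8+4=12, value 58+39=97
- D+E: volume 8+4=12, value 58+37=95
- E+F+G: volume 4+5+4=13, value 37+10+39=86
- E+G: volume 4+4=8, value 37+39=76
Best: $97.

$97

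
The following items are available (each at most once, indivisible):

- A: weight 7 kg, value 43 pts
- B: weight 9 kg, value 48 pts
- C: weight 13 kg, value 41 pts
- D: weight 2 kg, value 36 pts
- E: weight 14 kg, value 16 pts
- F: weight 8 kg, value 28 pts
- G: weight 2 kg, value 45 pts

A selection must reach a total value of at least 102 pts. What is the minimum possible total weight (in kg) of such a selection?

Subsets with value ≥ 102, sorted by total weight:
- A+D+G: weight 11, value 124
- D+F+G: weight 12, value 109
- B+D+G: weight 13, value 129
Minimum weight: 11 kg.

11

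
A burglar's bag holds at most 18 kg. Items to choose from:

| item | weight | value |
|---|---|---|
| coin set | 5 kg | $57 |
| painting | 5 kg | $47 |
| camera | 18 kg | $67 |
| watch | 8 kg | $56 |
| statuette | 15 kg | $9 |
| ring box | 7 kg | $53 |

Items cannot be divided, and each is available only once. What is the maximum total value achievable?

$160

Check high-value combinations within 18 kg:
- coin set+painting+watch: weight 5+5+8=18, value 57+47+56=160
- coin set+painting+ring box: weight 5+5+7=17, value 57+47+53=157
- coin set+watch: weight 5+8=13, value 57+56=113
- coin set+ring box: weight 5+7=12, value 57+53=110
Best: $160.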